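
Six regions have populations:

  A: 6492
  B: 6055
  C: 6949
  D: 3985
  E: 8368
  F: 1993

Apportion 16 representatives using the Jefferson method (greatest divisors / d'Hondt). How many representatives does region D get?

Standard divisor 33842/16 ≈ 2115.125; standard quotas: A 3.069, B 2.863, C 3.285, D 1.884, E 3.956, F 0.942.
Rounding down gives 3, 2, 3, 1, 3, 0 = 12 seats, so the divisor must be adjusted.
With modified divisor 1900: modified quotas A 3.417, B 3.187, C 3.657, D 2.097, E 4.404, F 1.049.
Rounding down: A 3, B 3, C 3, D 2, E 4, F 1 (total 16).
D receives 2.

2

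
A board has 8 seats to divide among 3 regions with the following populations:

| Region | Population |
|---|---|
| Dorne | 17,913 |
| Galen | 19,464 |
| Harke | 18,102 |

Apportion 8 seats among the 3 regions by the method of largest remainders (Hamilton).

Dorne 2; Galen 3; Harke 3

The standard divisor is 55479/8 ≈ 6934.875.
Standard quotas: Dorne 2.5830, Galen 2.8067, Harke 2.6103.
Lower quotas: Dorne 2, Galen 2, Harke 2 (sum 6, leaving 2 seats).
Remainders in descending order: Galen 0.8067, Harke 0.6103, Dorne 0.5830.
Largest remainders: Galen, Harke receive the extra seats.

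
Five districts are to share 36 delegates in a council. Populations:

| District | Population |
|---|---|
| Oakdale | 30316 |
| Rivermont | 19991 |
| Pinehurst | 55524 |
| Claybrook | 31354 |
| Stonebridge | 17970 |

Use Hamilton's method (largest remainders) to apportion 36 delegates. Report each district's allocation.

Oakdale 7, Rivermont 5, Pinehurst 13, Claybrook 7, Stonebridge 4

The standard divisor is 155155/36 ≈ 4309.861.
Standard quotas: Oakdale 7.0341, Rivermont 4.6384, Pinehurst 12.8830, Claybrook 7.2749, Stonebridge 4.1695.
Lower quotas: Oakdale 7, Rivermont 4, Pinehurst 12, Claybrook 7, Stonebridge 4 (sum 34, leaving 2 seats).
Remainders in descending order: Pinehurst 0.8830, Rivermont 0.6384, Claybrook 0.2749, Stonebridge 0.1695, Oakdale 0.0341.
The surplus seats go to Pinehurst, Rivermont.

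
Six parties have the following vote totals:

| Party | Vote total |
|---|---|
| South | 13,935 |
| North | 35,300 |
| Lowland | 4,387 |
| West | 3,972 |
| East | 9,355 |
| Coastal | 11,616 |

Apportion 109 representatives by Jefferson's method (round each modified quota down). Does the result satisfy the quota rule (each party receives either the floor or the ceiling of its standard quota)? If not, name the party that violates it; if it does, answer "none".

Standard quotas: South 19.333, North 48.975, Lowland 6.086, West 5.511, East 12.979, Coastal 16.116.
Jefferson allocation: South 19, North 50, Lowland 6, West 5, East 13, Coastal 16.
North has quota 48.975 (lower 48, upper 49) but receives 50 — outside the quota interval.

North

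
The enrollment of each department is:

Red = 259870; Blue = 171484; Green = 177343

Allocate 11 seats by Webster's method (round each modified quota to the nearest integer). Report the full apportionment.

Standard divisor 608697/11 ≈ 55336.091; standard quotas: Red 4.696, Blue 3.099, Green 3.205.
Rounding to the nearest integer gives Red 5, Blue 3, Green 3 — total 11, matching the house size, so no adjustment is needed.

Red=5, Blue=3, Green=3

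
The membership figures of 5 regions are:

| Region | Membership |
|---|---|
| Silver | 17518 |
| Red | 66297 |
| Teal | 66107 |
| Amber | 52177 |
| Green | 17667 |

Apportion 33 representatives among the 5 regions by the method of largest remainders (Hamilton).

Silver 2, Red 10, Teal 10, Amber 8, Green 3

The standard divisor is 219766/33 ≈ 6659.576.
Standard quotas: Silver 2.6305, Red 9.9551, Teal 9.9266, Amber 7.8349, Green 2.6529.
Lower quotas: Silver 2, Red 9, Teal 9, Amber 7, Green 2 (sum 29, leaving 4 seats).
Remainders in descending order: Red 0.9551, Teal 0.9266, Amber 0.8349, Green 0.6529, Silver 0.6305.
Largest remainders: Red, Teal, Amber, Green receive the extra seats.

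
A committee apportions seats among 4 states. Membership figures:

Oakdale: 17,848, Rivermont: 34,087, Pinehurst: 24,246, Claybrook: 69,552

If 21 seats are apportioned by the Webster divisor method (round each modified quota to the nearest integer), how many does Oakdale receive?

3

Standard divisor 145733/21 ≈ 6939.667; standard quotas: Oakdale 2.572, Rivermont 4.912, Pinehurst 3.494, Claybrook 10.022.
Rounding to the nearest integer gives Oakdale 3, Rivermont 5, Pinehurst 3, Claybrook 10 — total 21, matching the house size, so no adjustment is needed.
Oakdale receives 3.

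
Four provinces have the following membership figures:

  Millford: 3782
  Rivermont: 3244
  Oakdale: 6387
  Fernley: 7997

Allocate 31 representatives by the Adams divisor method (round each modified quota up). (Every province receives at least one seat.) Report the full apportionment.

Standard divisor 21410/31 ≈ 690.645; standard quotas: Millford 5.476, Rivermont 4.697, Oakdale 9.248, Fernley 11.579.
Rounding up gives 6, 5, 10, 12 = 33 seats, so the divisor must be adjusted.
With modified divisor 740: modified quotas Millford 5.111, Rivermont 4.384, Oakdale 8.631, Fernley 10.807.
Rounding up: Millford 6, Rivermont 5, Oakdale 9, Fernley 11 (total 31).

Millford 6; Rivermont 5; Oakdale 9; Fernley 11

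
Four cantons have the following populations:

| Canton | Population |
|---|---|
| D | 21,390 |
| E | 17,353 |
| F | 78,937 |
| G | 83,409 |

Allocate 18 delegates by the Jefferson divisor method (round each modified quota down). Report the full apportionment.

Standard divisor 201089/18 ≈ 11171.611; standard quotas: D 1.915, E 1.553, F 7.066, G 7.466.
Rounding down gives 1, 1, 7, 7 = 16 seats, so the divisor must be adjusted.
With modified divisor 10100: modified quotas D 2.118, E 1.718, F 7.816, G 8.258.
Rounding down: D 2, E 1, F 7, G 8 (total 18).

D 2, E 1, F 7, G 8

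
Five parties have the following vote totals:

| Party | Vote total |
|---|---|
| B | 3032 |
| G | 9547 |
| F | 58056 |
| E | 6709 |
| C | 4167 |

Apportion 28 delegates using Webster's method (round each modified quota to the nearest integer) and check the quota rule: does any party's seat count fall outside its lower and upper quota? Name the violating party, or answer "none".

F

Standard quotas: B 1.042, G 3.280, F 19.943, E 2.305, C 1.431.
Webster allocation: B 1, G 3, F 21, E 2, C 1.
F has quota 19.943 (lower 19, upper 20) but receives 21 — outside the quota interval.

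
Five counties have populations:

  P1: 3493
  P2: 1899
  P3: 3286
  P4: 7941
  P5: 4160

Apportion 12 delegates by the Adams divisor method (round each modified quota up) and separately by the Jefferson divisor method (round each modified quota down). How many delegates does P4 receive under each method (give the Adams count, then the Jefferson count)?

Adams: P1 2, P2 1, P3 2, P4 4, P5 3.
Jefferson: P1 2, P2 1, P3 2, P4 5, P5 2.
P4 gets 4 under Adams and 5 under Jefferson.

4 and 5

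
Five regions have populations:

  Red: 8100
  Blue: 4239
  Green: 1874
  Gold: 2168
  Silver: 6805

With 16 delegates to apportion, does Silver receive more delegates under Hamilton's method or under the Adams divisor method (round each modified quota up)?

Hamilton

Hamilton: Red 6, Blue 3, Green 1, Gold 1, Silver 5.
Adams: Red 5, Blue 3, Green 2, Gold 2, Silver 4.
Silver gets 5 under Hamilton and 4 under Adams.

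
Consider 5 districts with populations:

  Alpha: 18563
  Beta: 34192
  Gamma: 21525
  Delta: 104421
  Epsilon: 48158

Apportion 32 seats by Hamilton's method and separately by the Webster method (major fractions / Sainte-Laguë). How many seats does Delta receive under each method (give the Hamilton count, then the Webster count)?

15 and 14

Hamilton: Alpha 2, Beta 5, Gamma 3, Delta 15, Epsilon 7.
Webster: Alpha 3, Beta 5, Gamma 3, Delta 14, Epsilon 7.
Delta gets 15 under Hamilton and 14 under Webster.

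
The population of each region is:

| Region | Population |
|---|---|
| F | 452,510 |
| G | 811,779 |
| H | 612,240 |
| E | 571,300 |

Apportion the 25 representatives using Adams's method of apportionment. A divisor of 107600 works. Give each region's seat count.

With modified divisor 107600: modified quotas F 4.205, G 7.544, H 5.690, E 5.309.
Rounding up: F 5, G 8, H 6, E 6 (total 25).

F=5; G=8; H=6; E=6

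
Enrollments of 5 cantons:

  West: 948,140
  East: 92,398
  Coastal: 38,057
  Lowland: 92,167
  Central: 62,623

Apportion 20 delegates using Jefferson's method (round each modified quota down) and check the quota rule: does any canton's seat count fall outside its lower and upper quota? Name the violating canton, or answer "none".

Standard quotas: West 15.375, East 1.498, Coastal 0.617, Lowland 1.495, Central 1.015.
Jefferson allocation: West 17, East 1, Coastal 0, Lowland 1, Central 1.
West has quota 15.375 (lower 15, upper 16) but receives 17 — outside the quota interval.

West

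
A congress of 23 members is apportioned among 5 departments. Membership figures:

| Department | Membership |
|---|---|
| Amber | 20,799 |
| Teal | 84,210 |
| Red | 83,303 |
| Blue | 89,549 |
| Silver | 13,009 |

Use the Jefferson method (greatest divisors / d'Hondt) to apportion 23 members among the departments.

Standard divisor 290870/23 ≈ 12646.522; standard quotas: Amber 1.645, Teal 6.659, Red 6.587, Blue 7.081, Silver 1.029.
Rounding down gives 1, 6, 6, 7, 1 = 21 seats, so the divisor must be adjusted.
With modified divisor 11500: modified quotas Amber 1.809, Teal 7.323, Red 7.244, Blue 7.787, Silver 1.131.
Rounding down: Amber 1, Teal 7, Red 7, Blue 7, Silver 1 (total 23).

Amber 1; Teal 7; Red 7; Blue 7; Silver 1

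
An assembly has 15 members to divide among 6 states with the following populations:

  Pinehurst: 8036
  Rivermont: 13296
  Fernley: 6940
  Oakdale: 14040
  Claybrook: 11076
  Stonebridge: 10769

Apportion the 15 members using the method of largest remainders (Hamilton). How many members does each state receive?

Total 64157; standard divisor 64157/15 ≈ 4277.133.
Standard quotas: Pinehurst 1.8788, Rivermont 3.1086, Fernley 1.6226, Oakdale 3.2826, Claybrook 2.5896, Stonebridge 2.5178.
Lower quotas: Pinehurst 1, Rivermont 3, Fernley 1, Oakdale 3, Claybrook 2, Stonebridge 2 (sum 12, leaving 3 seats).
Remainders in descending order: Pinehurst 0.8788, Fernley 0.6226, Claybrook 0.5896, Stonebridge 0.5178, Oakdale 0.2826, Rivermont 0.1086.
Largest remainders: Pinehurst, Fernley, Claybrook receive the extra seats.

Pinehurst 2, Rivermont 3, Fernley 2, Oakdale 3, Claybrook 3, Stonebridge 2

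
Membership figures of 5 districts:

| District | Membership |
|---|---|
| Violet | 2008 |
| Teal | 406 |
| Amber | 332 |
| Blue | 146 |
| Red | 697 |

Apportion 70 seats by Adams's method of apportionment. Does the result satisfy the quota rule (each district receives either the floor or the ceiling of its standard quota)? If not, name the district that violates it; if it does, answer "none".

Standard quotas: Violet 39.164, Teal 7.919, Amber 6.475, Blue 2.848, Red 13.594.
Adams allocation: Violet 38, Teal 8, Amber 7, Blue 3, Red 14.
Violet has quota 39.164 (lower 39, upper 40) but receives 38 — outside the quota interval.

Violet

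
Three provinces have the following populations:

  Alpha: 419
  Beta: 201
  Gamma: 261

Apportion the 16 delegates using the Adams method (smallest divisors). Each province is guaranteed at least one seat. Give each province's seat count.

Alpha 7, Beta 4, Gamma 5

Standard divisor 881/16 ≈ 55.062; standard quotas: Alpha 7.610, Beta 3.650, Gamma 4.740.
Rounding up gives 8, 4, 5 = 17 seats, so the divisor must be adjusted.
With modified divisor 63: modified quotas Alpha 6.651, Beta 3.190, Gamma 4.143.
Rounding up: Alpha 7, Beta 4, Gamma 5 (total 16).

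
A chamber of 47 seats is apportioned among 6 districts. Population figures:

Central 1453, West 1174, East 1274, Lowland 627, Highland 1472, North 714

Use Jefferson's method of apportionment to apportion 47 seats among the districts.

Standard divisor 6714/47 ≈ 142.851; standard quotas: Central 10.171, West 8.218, East 8.918, Lowland 4.389, Highland 10.304, North 4.998.
Rounding down gives 10, 8, 8, 4, 10, 4 = 44 seats, so the divisor must be adjusted.
With modified divisor 133: modified quotas Central 10.925, West 8.827, East 9.579, Lowland 4.714, Highland 11.068, North 5.368.
Rounding down: Central 10, West 8, East 9, Lowland 4, Highland 11, North 5 (total 47).

Central: 10; West: 8; East: 9; Lowland: 4; Highland: 11; North: 5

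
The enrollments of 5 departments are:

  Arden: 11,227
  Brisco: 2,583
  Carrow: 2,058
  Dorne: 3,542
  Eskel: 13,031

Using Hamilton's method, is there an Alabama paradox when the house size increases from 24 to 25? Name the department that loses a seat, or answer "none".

At 24 seats: Arden 8, Brisco 2, Carrow 1, Dorne 3, Eskel 10.
At 25 seats: Arden 9, Brisco 2, Carrow 1, Dorne 3, Eskel 10.
No department's allocation decreased.

none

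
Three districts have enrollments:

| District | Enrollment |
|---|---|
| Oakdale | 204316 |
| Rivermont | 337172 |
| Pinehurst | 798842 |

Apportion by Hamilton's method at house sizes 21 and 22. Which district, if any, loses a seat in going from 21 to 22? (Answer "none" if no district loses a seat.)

none

At 21 seats: Oakdale 3, Rivermont 5, Pinehurst 13.
At 22 seats: Oakdale 3, Rivermont 6, Pinehurst 13.
No district's allocation decreased.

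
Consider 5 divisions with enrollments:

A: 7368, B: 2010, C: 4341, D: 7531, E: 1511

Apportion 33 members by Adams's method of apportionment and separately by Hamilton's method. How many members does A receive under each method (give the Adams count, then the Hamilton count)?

Adams: A 10, B 3, C 6, D 11, E 3.
Hamilton: A 11, B 3, C 6, D 11, E 2.
A gets 10 under Adams and 11 under Hamilton.

10 and 11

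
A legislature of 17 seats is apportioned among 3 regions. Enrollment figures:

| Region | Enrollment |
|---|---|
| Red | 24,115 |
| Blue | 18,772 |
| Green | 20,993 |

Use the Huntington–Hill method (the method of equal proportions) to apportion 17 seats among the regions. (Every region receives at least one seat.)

Red: 6, Blue: 5, Green: 6

With divisor 3777: modified quotas Red 6.385, Blue 4.970, Green 5.558.
Geometric-mean thresholds: Red √(6·7)=6.481, Blue √(4·5)=4.472, Green √(5·6)=5.477.
Each quota rounded against its threshold gives Red 6, Blue 5, Green 6 (total 17).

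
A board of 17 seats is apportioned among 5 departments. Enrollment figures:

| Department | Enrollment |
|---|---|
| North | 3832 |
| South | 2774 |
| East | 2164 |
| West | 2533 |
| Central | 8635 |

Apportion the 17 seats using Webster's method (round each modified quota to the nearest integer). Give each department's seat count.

North 3, South 2, East 2, West 2, Central 8

Standard divisor 19938/17 ≈ 1172.824; standard quotas: North 3.267, South 2.365, East 1.845, West 2.160, Central 7.363.
Rounding to the nearest integer gives 3, 2, 2, 2, 7 = 16 seats, so the divisor must be adjusted.
With modified divisor 1130: modified quotas North 3.391, South 2.455, East 1.915, West 2.242, Central 7.642.
Rounding to the nearest integer: North 3, South 2, East 2, West 2, Central 8 (total 17).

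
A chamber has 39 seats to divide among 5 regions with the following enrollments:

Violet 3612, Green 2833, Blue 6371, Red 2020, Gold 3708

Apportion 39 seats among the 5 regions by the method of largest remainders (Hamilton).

Standard divisor: 18544 ÷ 39 ≈ 475.487.
Standard quotas: Violet 7.5964, Green 5.9581, Blue 13.3989, Red 4.2483, Gold 7.7983.
Lower quotas: Violet 7, Green 5, Blue 13, Red 4, Gold 7 (sum 36, leaving 3 seats).
Remainders in descending order: Green 0.9581, Gold 0.7983, Violet 0.5964, Blue 0.3989, Red 0.2483.
The surplus seats go to Green, Gold, Violet.

Violet: 8, Green: 6, Blue: 13, Red: 4, Gold: 8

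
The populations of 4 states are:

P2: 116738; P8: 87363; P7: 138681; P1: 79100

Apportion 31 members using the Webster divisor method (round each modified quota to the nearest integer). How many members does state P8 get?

6

Standard divisor 421882/31 ≈ 13609.097; standard quotas: P2 8.578, P8 6.419, P7 10.190, P1 5.812.
Rounding to the nearest integer gives P2 9, P8 6, P7 10, P1 6 — total 31, matching the house size, so no adjustment is needed.
P8 receives 6.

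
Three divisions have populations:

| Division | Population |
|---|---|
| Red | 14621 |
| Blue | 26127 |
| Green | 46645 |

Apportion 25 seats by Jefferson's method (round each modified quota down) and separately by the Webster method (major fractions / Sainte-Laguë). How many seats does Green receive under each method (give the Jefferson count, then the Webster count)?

Jefferson: Red 4, Blue 7, Green 14.
Webster: Red 4, Blue 8, Green 13.
Green gets 14 under Jefferson and 13 under Webster.

14 and 13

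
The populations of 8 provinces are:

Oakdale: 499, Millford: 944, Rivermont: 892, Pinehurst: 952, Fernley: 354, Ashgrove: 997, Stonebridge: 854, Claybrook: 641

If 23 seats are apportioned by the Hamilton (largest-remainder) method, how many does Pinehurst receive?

Total 6133; standard divisor 6133/23 ≈ 266.652.
Standard quotas: Oakdale 1.871, Millford 3.540, Rivermont 3.345, Pinehurst 3.570, Fernley 1.328, Ashgrove 3.739, Stonebridge 3.203, Claybrook 2.404.
Lower quotas: Oakdale 1, Millford 3, Rivermont 3, Pinehurst 3, Fernley 1, Ashgrove 3, Stonebridge 3, Claybrook 2 (sum 19, leaving 4 seats).
Remainders in descending order: Oakdale 0.871, Ashgrove 0.739, Pinehurst 0.570, Millford 0.540, Claybrook 0.404, Rivermont 0.345, Fernley 0.328, Stonebridge 0.203.
The surplus seats go to Oakdale, Ashgrove, Pinehurst, Millford.
Pinehurst receives 4.

4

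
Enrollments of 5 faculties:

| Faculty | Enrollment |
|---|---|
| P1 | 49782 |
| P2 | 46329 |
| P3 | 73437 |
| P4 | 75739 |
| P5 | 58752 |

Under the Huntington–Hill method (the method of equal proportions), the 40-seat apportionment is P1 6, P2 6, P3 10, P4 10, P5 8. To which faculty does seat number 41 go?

P1

Priority for the next seat is population ÷ (√(s·(s+1))).
Priorities: P1 7681.529, P2 7148.720, P3 7001.943, P4 7221.430, P5 6923.990.
Highest priority: P1.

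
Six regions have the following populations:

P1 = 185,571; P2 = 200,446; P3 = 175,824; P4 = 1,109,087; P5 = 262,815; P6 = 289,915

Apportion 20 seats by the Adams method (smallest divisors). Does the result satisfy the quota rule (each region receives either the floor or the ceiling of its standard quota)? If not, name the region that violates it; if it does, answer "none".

none

Standard quotas: P1 1.669, P2 1.803, P3 1.581, P4 9.975, P5 2.364, P6 2.608.
Adams allocation: P1 2, P2 2, P3 2, P4 9, P5 2, P6 3.
Every allocation lies between the lower and upper quota.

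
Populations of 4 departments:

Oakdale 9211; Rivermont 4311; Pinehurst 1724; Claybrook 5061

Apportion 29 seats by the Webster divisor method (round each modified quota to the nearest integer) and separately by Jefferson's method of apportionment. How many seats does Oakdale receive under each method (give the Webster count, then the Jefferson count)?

13 and 14

Webster: Oakdale 13, Rivermont 6, Pinehurst 3, Claybrook 7.
Jefferson: Oakdale 14, Rivermont 6, Pinehurst 2, Claybrook 7.
Oakdale gets 13 under Webster and 14 under Jefferson.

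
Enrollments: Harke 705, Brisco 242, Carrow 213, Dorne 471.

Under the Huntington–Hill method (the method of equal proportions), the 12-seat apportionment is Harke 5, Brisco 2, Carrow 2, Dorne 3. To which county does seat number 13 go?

Priority for the next seat is population ÷ (√(s·(s+1))).
Priorities: Harke 128.715, Brisco 98.796, Carrow 86.957, Dorne 135.966.
Highest priority: Dorne.

Dorne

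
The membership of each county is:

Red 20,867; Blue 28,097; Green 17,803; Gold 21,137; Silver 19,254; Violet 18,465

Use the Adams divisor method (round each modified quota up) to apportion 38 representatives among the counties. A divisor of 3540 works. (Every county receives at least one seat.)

Red 6, Blue 8, Green 6, Gold 6, Silver 6, Violet 6

With modified divisor 3540: modified quotas Red 5.895, Blue 7.937, Green 5.029, Gold 5.971, Silver 5.439, Violet 5.216.
Rounding up: Red 6, Blue 8, Green 6, Gold 6, Silver 6, Violet 6 (total 38).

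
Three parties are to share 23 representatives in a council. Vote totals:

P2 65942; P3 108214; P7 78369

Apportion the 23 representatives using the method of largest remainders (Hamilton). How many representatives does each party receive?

P2: 6; P3: 10; P7: 7

Total 252525; standard divisor 252525/23 ≈ 10979.348.
Standard quotas: P2 6.0060, P3 9.8561, P7 7.1379.
Lower quotas: P2 6, P3 9, P7 7 (sum 22, leaving 1 seat).
Remainders in descending order: P3 0.8561, P7 0.1379, P2 0.0060.
The surplus seat goes to P3.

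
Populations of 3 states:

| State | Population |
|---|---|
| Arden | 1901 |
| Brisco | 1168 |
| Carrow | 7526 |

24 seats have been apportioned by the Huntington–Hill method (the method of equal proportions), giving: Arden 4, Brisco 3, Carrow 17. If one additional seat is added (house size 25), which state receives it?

Carrow

Priority for the next seat is population ÷ (√(s·(s+1))).
Priorities: Arden 425.077, Brisco 337.173, Carrow 430.233.
Highest priority: Carrow.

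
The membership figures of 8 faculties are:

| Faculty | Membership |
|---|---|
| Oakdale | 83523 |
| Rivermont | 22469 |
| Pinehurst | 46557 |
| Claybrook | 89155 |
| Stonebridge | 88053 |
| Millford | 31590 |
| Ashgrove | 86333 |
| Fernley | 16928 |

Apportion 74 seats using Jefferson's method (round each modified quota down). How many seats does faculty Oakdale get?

14

Standard divisor 464608/74 ≈ 6278.486; standard quotas: Oakdale 13.303, Rivermont 3.579, Pinehurst 7.415, Claybrook 14.200, Stonebridge 14.025, Millford 5.031, Ashgrove 13.751, Fernley 2.696.
Rounding down gives 13, 3, 7, 14, 14, 5, 13, 2 = 71 seats, so the divisor must be adjusted.
With modified divisor 5900: modified quotas Oakdale 14.156, Rivermont 3.808, Pinehurst 7.891, Claybrook 15.111, Stonebridge 14.924, Millford 5.354, Ashgrove 14.633, Fernley 2.869.
Rounding down: Oakdale 14, Rivermont 3, Pinehurst 7, Claybrook 15, Stonebridge 14, Millford 5, Ashgrove 14, Fernley 2 (total 74).
Oakdale receives 14.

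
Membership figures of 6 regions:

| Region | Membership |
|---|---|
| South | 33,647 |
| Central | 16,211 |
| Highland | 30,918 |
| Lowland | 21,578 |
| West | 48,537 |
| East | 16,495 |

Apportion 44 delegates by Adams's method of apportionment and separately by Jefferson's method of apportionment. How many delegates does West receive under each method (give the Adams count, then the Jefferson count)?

12 and 13

Adams: South 9, Central 4, Highland 8, Lowland 6, West 12, East 5.
Jefferson: South 9, Central 4, Highland 8, Lowland 6, West 13, East 4.
West gets 12 under Adams and 13 under Jefferson.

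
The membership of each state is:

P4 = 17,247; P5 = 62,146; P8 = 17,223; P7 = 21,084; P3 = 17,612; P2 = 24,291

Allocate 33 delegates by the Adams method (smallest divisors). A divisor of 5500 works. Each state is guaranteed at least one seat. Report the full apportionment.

P4 4; P5 12; P8 4; P7 4; P3 4; P2 5

With modified divisor 5500: modified quotas P4 3.136, P5 11.299, P8 3.131, P7 3.833, P3 3.202, P2 4.417.
Rounding up: P4 4, P5 12, P8 4, P7 4, P3 4, P2 5 (total 33).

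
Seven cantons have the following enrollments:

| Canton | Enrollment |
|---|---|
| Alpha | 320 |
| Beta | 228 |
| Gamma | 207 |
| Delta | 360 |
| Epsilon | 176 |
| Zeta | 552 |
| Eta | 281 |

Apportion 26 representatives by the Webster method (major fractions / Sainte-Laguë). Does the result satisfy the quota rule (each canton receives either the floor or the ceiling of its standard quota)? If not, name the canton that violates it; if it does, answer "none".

none

Standard quotas: Alpha 3.917, Beta 2.791, Gamma 2.534, Delta 4.407, Epsilon 2.154, Zeta 6.757, Eta 3.440.
Webster allocation: Alpha 4, Beta 3, Gamma 3, Delta 4, Epsilon 2, Zeta 7, Eta 3.
Every allocation lies between the lower and upper quota.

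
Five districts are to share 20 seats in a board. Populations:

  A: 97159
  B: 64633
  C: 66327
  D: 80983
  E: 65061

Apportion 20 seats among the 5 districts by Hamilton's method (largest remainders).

A: 5, B: 3, C: 4, D: 4, E: 4

The standard divisor is 374163/20 ≈ 18708.15.
Standard quotas: A 5.1934, B 3.4548, C 3.5454, D 4.3288, E 3.4777.
Lower quotas: A 5, B 3, C 3, D 4, E 3 (sum 18, leaving 2 seats).
Remainders in descending order: C 0.5454, E 0.4777, B 0.4548, D 0.3288, A 0.1934.
Largest remainders: C, E receive the extra seats.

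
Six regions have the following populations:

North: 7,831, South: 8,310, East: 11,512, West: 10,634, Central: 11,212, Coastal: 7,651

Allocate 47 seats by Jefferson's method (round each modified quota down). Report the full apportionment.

North=6, South=7, East=10, West=9, Central=9, Coastal=6

Standard divisor 57150/47 ≈ 1215.957; standard quotas: North 6.440, South 6.834, East 9.467, West 8.745, Central 9.221, Coastal 6.292.
Rounding down gives 6, 6, 9, 8, 9, 6 = 44 seats, so the divisor must be adjusted.
With modified divisor 1140: modified quotas North 6.869, South 7.289, East 10.098, West 9.328, Central 9.835, Coastal 6.711.
Rounding down: North 6, South 7, East 10, West 9, Central 9, Coastal 6 (total 47).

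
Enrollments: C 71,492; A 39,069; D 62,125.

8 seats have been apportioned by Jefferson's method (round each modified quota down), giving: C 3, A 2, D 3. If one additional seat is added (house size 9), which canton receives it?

Priority for the next seat is population ÷ (current seats + 1).
Priorities: C 17873.000, A 13023.000, D 15531.250.
Highest priority: C.

C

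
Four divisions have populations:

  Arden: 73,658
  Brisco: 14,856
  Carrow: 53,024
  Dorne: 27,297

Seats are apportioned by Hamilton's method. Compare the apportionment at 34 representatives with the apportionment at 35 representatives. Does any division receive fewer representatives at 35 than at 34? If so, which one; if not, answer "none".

At 34 seats: Arden 15, Brisco 3, Carrow 11, Dorne 5.
At 35 seats: Arden 15, Brisco 3, Carrow 11, Dorne 6.
No division's allocation decreased.

none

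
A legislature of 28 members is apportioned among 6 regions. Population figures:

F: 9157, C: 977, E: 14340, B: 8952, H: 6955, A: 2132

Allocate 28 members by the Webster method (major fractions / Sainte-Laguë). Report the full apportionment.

F=6, C=1, E=9, B=6, H=5, A=1

Standard divisor 42513/28 ≈ 1518.321; standard quotas: F 6.031, C 0.643, E 9.445, B 5.896, H 4.581, A 1.404.
Rounding to the nearest integer gives F 6, C 1, E 9, B 6, H 5, A 1 — total 28, matching the house size, so no adjustment is needed.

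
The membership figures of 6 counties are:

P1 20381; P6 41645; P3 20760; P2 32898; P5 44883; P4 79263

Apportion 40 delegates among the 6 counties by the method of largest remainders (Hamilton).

Standard divisor: 239830 ÷ 40 ≈ 5995.75.
Standard quotas: P1 3.3992, P6 6.9458, P3 3.4625, P2 5.4869, P5 7.4858, P4 13.2199.
Lower quotas: P1 3, P6 6, P3 3, P2 5, P5 7, P4 13 (sum 37, leaving 3 seats).
Remainders in descending order: P6 0.9458, P2 0.4869, P5 0.4858, P3 0.4625, P1 0.3992, P4 0.2199.
The surplus seats go to P6, P2, P5.

P1 3, P6 7, P3 3, P2 6, P5 8, P4 13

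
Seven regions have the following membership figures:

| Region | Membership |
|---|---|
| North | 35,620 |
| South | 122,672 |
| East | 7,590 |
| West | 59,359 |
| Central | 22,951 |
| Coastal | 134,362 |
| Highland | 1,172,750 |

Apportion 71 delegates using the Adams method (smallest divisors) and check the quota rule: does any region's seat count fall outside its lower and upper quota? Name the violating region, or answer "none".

Standard quotas: North 1.626, South 5.600, East 0.346, West 2.710, Central 1.048, Coastal 6.134, Highland 53.536.
Adams allocation: North 2, South 6, East 1, West 3, Central 1, Coastal 6, Highland 52.
Highland has quota 53.536 (lower 53, upper 54) but receives 52 — outside the quota interval.

Highland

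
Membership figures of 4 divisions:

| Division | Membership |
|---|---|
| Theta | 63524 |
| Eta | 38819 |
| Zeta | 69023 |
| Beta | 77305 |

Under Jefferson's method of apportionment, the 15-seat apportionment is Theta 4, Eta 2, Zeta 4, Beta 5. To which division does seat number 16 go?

Zeta

Priority for the next seat is population ÷ (current seats + 1).
Priorities: Theta 12704.800, Eta 12939.667, Zeta 13804.600, Beta 12884.167.
Highest priority: Zeta.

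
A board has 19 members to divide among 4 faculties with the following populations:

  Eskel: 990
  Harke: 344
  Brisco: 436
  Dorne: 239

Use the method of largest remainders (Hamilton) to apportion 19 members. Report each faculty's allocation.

Standard divisor: 2009 ÷ 19 ≈ 105.737.
Standard quotas: Eskel 9.363, Harke 3.253, Brisco 4.123, Dorne 2.260.
Lower quotas: Eskel 9, Harke 3, Brisco 4, Dorne 2 (sum 18, leaving 1 seat).
Remainders in descending order: Eskel 0.363, Dorne 0.260, Harke 0.253, Brisco 0.123.
The surplus seat goes to Eskel.

Eskel=10, Harke=3, Brisco=4, Dorne=2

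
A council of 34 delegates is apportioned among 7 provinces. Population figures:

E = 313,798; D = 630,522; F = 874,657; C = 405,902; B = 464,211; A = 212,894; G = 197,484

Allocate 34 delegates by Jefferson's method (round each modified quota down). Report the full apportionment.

Standard divisor 3099468/34 ≈ 91160.824; standard quotas: E 3.442, D 6.917, F 9.595, C 4.453, B 5.092, A 2.335, G 2.166.
Rounding down gives 3, 6, 9, 4, 5, 2, 2 = 31 seats, so the divisor must be adjusted.
With modified divisor 80300: modified quotas E 3.908, D 7.852, F 10.892, C 5.055, B 5.781, A 2.651, G 2.459.
Rounding down: E 3, D 7, F 10, C 5, B 5, A 2, G 2 (total 34).

E 3, D 7, F 10, C 5, B 5, A 2, G 2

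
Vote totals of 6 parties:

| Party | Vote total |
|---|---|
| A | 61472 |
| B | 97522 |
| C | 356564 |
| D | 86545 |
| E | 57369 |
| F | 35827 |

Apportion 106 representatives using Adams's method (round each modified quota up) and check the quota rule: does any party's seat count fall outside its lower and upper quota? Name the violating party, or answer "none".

Standard quotas: A 9.372, B 14.867, C 54.359, D 13.194, E 8.746, F 5.462.
Adams allocation: A 10, B 15, C 53, D 13, E 9, F 6.
C has quota 54.359 (lower 54, upper 55) but receives 53 — outside the quota interval.

C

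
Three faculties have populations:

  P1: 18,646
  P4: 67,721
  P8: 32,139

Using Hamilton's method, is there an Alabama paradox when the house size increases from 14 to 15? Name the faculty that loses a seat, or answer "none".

At 14 seats: P1 2, P4 8, P8 4.
At 15 seats: P1 2, P4 9, P8 4.
No faculty's allocation decreased.

none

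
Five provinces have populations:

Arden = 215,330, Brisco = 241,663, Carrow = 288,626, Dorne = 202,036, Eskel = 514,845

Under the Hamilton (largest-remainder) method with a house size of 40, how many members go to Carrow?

8

The standard divisor is 1462500/40 ≈ 36562.5.
Standard quotas: Arden 5.8894, Brisco 6.6096, Carrow 7.8940, Dorne 5.5258, Eskel 14.0812.
Lower quotas: Arden 5, Brisco 6, Carrow 7, Dorne 5, Eskel 14 (sum 37, leaving 3 seats).
Remainders in descending order: Carrow 0.8940, Arden 0.8894, Brisco 0.6096, Dorne 0.5258, Eskel 0.0812.
Largest remainders: Carrow, Arden, Brisco receive the extra seats.
Carrow receives 8.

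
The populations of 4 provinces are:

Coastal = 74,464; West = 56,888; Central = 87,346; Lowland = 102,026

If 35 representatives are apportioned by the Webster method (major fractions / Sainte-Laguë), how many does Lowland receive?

11

Standard divisor 320724/35 ≈ 9163.543; standard quotas: Coastal 8.126, West 6.208, Central 9.532, Lowland 11.134.
Rounding to the nearest integer gives Coastal 8, West 6, Central 10, Lowland 11 — total 35, matching the house size, so no adjustment is needed.
Lowland receives 11.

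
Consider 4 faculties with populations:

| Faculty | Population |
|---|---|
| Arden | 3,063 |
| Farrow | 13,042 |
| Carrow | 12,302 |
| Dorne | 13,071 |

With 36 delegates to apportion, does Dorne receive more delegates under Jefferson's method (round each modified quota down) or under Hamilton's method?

Jefferson

Jefferson: Arden 2, Farrow 11, Carrow 11, Dorne 12.
Hamilton: Arden 3, Farrow 11, Carrow 11, Dorne 11.
Dorne gets 12 under Jefferson and 11 under Hamilton.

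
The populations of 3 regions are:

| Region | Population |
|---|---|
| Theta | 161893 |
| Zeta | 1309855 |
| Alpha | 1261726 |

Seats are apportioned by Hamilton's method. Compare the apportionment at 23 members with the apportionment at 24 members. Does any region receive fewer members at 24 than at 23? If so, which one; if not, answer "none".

none

At 23 seats: Theta 1, Zeta 11, Alpha 11.
At 24 seats: Theta 1, Zeta 12, Alpha 11.
No region's allocation decreased.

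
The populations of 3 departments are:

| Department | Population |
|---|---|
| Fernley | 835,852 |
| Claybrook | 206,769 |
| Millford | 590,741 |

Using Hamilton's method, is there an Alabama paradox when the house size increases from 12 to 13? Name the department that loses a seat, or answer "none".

At 12 seats: Fernley 6, Claybrook 2, Millford 4.
At 13 seats: Fernley 7, Claybrook 1, Millford 5.
Claybrook drops from 2 to 1.

Claybrook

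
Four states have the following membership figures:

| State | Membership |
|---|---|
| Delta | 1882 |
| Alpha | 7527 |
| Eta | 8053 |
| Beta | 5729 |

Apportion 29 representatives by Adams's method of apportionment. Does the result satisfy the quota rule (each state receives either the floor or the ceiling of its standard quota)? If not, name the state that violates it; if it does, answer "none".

none

Standard quotas: Delta 2.353, Alpha 9.412, Eta 10.070, Beta 7.164.
Adams allocation: Delta 3, Alpha 9, Eta 10, Beta 7.
Every allocation lies between the lower and upper quota.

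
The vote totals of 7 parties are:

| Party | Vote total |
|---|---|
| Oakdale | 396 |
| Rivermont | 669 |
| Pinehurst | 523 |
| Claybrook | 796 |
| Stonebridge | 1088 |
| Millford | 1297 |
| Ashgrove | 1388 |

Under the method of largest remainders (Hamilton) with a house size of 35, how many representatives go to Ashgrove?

The standard divisor is 6157/35 ≈ 175.914.
Standard quotas: Oakdale 2.251, Rivermont 3.803, Pinehurst 2.973, Claybrook 4.525, Stonebridge 6.185, Millford 7.373, Ashgrove 7.890.
Lower quotas: Oakdale 2, Rivermont 3, Pinehurst 2, Claybrook 4, Stonebridge 6, Millford 7, Ashgrove 7 (sum 31, leaving 4 seats).
Remainders in descending order: Pinehurst 0.973, Ashgrove 0.890, Rivermont 0.803, Claybrook 0.525, Millford 0.373, Oakdale 0.251, Stonebridge 0.185.
The surplus seats go to Pinehurst, Ashgrove, Rivermont, Claybrook.
Ashgrove receives 8.

8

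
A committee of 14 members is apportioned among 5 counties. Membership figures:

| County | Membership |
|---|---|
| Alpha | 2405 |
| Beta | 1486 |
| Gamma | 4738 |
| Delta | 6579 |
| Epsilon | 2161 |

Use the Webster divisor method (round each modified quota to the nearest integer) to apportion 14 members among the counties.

Standard divisor 17369/14 ≈ 1240.643; standard quotas: Alpha 1.939, Beta 1.198, Gamma 3.819, Delta 5.303, Epsilon 1.742.
Rounding to the nearest integer gives Alpha 2, Beta 1, Gamma 4, Delta 5, Epsilon 2 — total 14, matching the house size, so no adjustment is needed.

Alpha=2, Beta=1, Gamma=4, Delta=5, Epsilon=2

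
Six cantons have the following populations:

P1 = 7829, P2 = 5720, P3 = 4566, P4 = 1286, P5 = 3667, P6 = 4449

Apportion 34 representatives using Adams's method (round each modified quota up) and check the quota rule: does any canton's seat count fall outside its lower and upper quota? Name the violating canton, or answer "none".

none

Standard quotas: P1 9.674, P2 7.068, P3 5.642, P4 1.589, P5 4.531, P6 5.497.
Adams allocation: P1 9, P2 7, P3 6, P4 2, P5 5, P6 5.
Every allocation lies between the lower and upper quota.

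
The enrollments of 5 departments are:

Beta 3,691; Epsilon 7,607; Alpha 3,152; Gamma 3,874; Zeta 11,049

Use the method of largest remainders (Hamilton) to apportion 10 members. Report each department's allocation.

Beta=1; Epsilon=3; Alpha=1; Gamma=1; Zeta=4

The standard divisor is 29373/10 ≈ 2937.3.
Standard quotas: Beta 1.2566, Epsilon 2.5898, Alpha 1.0731, Gamma 1.3189, Zeta 3.7616.
Lower quotas: Beta 1, Epsilon 2, Alpha 1, Gamma 1, Zeta 3 (sum 8, leaving 2 seats).
Remainders in descending order: Zeta 0.7616, Epsilon 0.5898, Gamma 0.3189, Beta 0.2566, Alpha 0.0731.
The surplus seats go to Zeta, Epsilon.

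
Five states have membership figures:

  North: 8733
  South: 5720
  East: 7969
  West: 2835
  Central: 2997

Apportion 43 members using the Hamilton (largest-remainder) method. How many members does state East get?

12

Standard divisor: 28254 ÷ 43 ≈ 657.07.
Standard quotas: North 13.2908, South 8.7053, East 12.1281, West 4.3146, Central 4.5612.
Lower quotas: North 13, South 8, East 12, West 4, Central 4 (sum 41, leaving 2 seats).
Remainders in descending order: South 0.7053, Central 0.5612, West 0.3146, North 0.2908, East 0.1281.
Largest remainders: South, Central receive the extra seats.
East receives 12.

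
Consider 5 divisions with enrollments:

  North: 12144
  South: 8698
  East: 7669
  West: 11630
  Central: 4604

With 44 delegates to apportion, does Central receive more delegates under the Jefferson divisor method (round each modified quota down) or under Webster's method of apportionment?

Webster

Jefferson: North 12, South 9, East 7, West 12, Central 4.
Webster: North 12, South 9, East 7, West 11, Central 5.
Central gets 4 under Jefferson and 5 under Webster.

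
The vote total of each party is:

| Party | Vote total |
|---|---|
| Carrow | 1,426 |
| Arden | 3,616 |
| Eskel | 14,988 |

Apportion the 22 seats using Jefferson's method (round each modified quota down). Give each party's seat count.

Carrow 1, Arden 4, Eskel 17

Standard divisor 20030/22 ≈ 910.455; standard quotas: Carrow 1.566, Arden 3.972, Eskel 16.462.
Rounding down gives 1, 3, 16 = 20 seats, so the divisor must be adjusted.
With modified divisor 860: modified quotas Carrow 1.658, Arden 4.205, Eskel 17.428.
Rounding down: Carrow 1, Arden 4, Eskel 17 (total 22).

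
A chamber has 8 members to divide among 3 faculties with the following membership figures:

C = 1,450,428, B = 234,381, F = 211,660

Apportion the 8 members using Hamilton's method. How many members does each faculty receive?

C: 6, B: 1, F: 1

Total 1896469; standard divisor 1896469/8 ≈ 237058.625.
Standard quotas: C 6.1184, B 0.9887, F 0.8929.
Lower quotas: C 6, B 0, F 0 (sum 6, leaving 2 seats).
Remainders in descending order: B 0.9887, F 0.8929, C 0.1184.
The surplus seats go to B, F.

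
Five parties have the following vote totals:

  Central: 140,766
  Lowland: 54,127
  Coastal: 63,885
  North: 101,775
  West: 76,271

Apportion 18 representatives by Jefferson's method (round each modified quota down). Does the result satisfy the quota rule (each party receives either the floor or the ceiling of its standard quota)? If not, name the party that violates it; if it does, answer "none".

Standard quotas: Central 5.800, Lowland 2.230, Coastal 2.632, North 4.194, West 3.143.
Jefferson allocation: Central 6, Lowland 2, Coastal 3, North 4, West 3.
Every allocation lies between the lower and upper quota.

none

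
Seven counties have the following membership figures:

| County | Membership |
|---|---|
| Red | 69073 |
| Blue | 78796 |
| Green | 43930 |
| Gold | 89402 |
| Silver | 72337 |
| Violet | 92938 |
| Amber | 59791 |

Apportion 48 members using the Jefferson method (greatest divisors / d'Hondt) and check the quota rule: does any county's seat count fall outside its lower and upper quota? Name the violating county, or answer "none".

none

Standard quotas: Red 6.549, Blue 7.471, Green 4.165, Gold 8.476, Silver 6.858, Violet 8.812, Amber 5.669.
Jefferson allocation: Red 6, Blue 7, Green 4, Gold 9, Silver 7, Violet 9, Amber 6.
Every allocation lies between the lower and upper quota.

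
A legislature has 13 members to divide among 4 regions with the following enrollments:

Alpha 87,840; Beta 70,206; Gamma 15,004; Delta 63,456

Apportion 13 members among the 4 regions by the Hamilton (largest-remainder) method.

Alpha: 5, Beta: 4, Gamma: 1, Delta: 3

Standard divisor: 236506 ÷ 13 ≈ 18192.769.
Standard quotas: Alpha 4.8283, Beta 3.8590, Gamma 0.8247, Delta 3.4880.
Lower quotas: Alpha 4, Beta 3, Gamma 0, Delta 3 (sum 10, leaving 3 seats).
Remainders in descending order: Beta 0.8590, Alpha 0.8283, Gamma 0.8247, Delta 0.4880.
Largest remainders: Beta, Alpha, Gamma receive the extra seats.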